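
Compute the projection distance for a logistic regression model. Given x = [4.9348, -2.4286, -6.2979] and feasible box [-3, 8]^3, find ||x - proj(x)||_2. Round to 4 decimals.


Project each component onto [-3, 8].
clip(4.9348) = 4.9348, clip(-2.4286) = -2.4286, clip(-6.2979) = -3.0
Projection = [4.9348, -2.4286, -3.0]
Squared diffs: [0.0, 0.0, 10.8761]
Distance = sqrt(10.8761) = 3.2979


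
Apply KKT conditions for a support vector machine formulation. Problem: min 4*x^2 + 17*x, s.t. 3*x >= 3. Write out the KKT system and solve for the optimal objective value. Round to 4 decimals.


Step 1: Try lambda = 0 (constraint inactive).
x_unc = -17/(2*4) = -2.125
Check: 3*-2.125 = -6.375 < 3 -- violated!
Step 2: Constraint must be active: 3*x = 3
x* = 3/3 = 1.0
lambda = (2*4*1.0 + 17)/3 = 8.3333
Step 3: Compute optimal value.
f(x*) = 4*1.0^2 + 17*1.0 = 21.0


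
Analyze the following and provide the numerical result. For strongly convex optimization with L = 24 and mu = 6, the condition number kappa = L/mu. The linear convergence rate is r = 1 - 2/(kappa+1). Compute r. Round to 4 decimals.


Step 1: Compute the condition number.
kappa = L/mu = 24/6 = 4.0
Step 2: Compute the convergence rate.
r = 1 - 2/(kappa + 1) = 1 - 2*mu/(L + mu) = (L - mu)/(L + mu) = 18/30 = 0.6


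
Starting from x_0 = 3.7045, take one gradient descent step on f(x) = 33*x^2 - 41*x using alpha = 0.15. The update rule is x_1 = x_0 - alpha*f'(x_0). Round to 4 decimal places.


We compute the gradient at x_0 and apply the update.
f'(x) = 66*x - 41
f'(3.7045) = 66*3.7045 - 41 = 203.497
x_1 = 3.7045 - 0.15*203.497 = -26.8201


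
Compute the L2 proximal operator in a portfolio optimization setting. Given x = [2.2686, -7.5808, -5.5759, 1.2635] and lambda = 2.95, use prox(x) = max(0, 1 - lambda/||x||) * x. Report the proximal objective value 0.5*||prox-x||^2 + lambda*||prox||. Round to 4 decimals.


Step 1: Compute ||x||.
||x|| = 9.7623
Step 2: Compute scaling factor.
scale = max(0, 1 - 2.95/9.7623) = 0.6978
Step 3: prox(x) = [1.5831, -5.29, -3.891, 0.8817]
||prox(x)|| = 6.8123
Step 4: Proximal objective.
0.5*||prox-x||^2 = 4.3513
lambda*||prox|| = 20.0963
Total = 24.4475


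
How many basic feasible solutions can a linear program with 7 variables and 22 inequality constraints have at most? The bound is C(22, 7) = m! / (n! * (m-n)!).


Each vertex corresponds to some choice of n active constraints out of m, so the number of vertices is at most C(m, n) = m! / (n!(m-n)!).
m = 22, n = 7
Numerator: 22 * 21 * 20 * 19 * 18 * 17 * 16
Denominator: 7! = 5040
C(22, 7) = 170544


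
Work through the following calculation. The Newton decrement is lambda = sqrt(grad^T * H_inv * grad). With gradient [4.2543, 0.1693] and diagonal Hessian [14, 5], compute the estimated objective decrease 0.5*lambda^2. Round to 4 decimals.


Step 1: H is diagonal, so H^(-1) * g = [0.3039, 0.0339].
Step 2: g^T H^(-1) g = sum_i g_i^2 / H_ii
  = (4.2543)^2/14 + (0.1693)^2/5
  = 1.2928 + 0.0057 = 1.2985
Step 3: Objective decrease = 0.5 * g^T H^(-1) g = 0.6493


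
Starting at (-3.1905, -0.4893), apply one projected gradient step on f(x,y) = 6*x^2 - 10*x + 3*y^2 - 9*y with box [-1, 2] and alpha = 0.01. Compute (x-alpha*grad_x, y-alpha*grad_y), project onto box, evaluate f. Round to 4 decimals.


Step 1: Compute gradient at (-3.1905, -0.4893).
grad_x = 2*6*-3.1905 - 10 = -48.286
grad_y = 2*3*-0.4893 - 9 = -11.9358
Step 2: Gradient step.
x_raw = -3.1905 - 0.01*-48.286 = -2.7076
y_raw = -0.4893 - 0.01*-11.9358 = -0.3699
Step 3: Project onto [-1, 2].
x_proj = clip(-2.7076) = -1.0
y_proj = clip(-0.3699) = -0.3699
Step 4: Evaluate f.
f(-1.0, -0.3699) = 19.74


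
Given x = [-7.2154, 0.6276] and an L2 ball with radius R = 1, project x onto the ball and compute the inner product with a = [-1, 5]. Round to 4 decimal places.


Step 1: Compute ||x|| (intermediates to 6 decimals).
||x|| = sqrt((-7.2154)^2 + 0.6276^2) = 7.242643
Step 2: Project.
Since ||x|| > R, scale = R/||x|| = 1/7.242643 = 0.138071, proj(x) = scale * x
proj(x) = [-0.996237, 0.086653]
Step 3: Dot product.
a^T * proj(x) = -1*(-0.996237) + 5*0.086653 = 1.4295


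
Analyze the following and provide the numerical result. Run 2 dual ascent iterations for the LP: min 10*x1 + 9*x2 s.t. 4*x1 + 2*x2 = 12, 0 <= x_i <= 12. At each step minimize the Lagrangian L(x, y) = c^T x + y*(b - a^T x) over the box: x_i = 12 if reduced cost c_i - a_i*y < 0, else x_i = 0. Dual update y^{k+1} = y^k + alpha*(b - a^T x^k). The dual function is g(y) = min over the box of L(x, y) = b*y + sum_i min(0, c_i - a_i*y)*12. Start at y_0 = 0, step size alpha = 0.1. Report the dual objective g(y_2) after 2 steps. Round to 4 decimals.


Dual ascent for LP: min 10*x1 + 9*x2, 4*x1 + 2*x2 = 12, 0 <= x_i <= 12
Step 1: y^k = 0.0, reduced costs: (10.0, 9.0)
  x^k = (0.0, 0.0), subgradient = b - a^T x = 12.0
  y^{k+1} = 0.0 + 0.1*12.0 = 1.2
Step 2: y^k = 1.2, reduced costs: (5.2, 6.6)
  x^k = (0.0, 0.0), subgradient = b - a^T x = 12.0
  y^{k+1} = 1.2 + 0.1*12.0 = 2.4
Dual objective at y_2 = 2.4: reduced costs (0.4, 4.2), box minimizer x = (0.0, 0.0)
g(y_2) = b*y + (c1 - a1*y)*x1 + (c2 - a2*y)*x2 = 12*2.4 + 0.4*0.0 + 4.2*0.0 = 28.8 + 0.0 + 0.0 = 28.8


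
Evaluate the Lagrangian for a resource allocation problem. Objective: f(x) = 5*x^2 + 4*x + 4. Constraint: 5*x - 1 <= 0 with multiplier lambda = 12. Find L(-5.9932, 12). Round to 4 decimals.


Step 1: Evaluate f(x).
f(-5.9932) = 5*(-5.9932)^2 + 4*(-5.9932) + 4 = 159.6194
Step 2: Evaluate g(x).
g(-5.9932) = 5*-5.9932 - 1 = -30.966
Step 3: Compute Lagrangian.
L = 159.6194 + 12*-30.966 = -211.9726


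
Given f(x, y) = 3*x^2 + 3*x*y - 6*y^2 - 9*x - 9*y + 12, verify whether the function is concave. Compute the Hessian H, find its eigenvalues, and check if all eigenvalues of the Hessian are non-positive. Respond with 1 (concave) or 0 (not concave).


The Hessian of f(x,y) = 3*x^2 + 3*x*y - 6*y^2 - 9*x - 9*y + 12 is:
H = [[6, 3], [3, -12]]
Trace = 6 - 12 = -6
Determinant = 6*-12 - (3)^2 = -81
Discriminant = (-6)^2 - 4*-81 = 360.0
Eigenvalues: lambda_1 = -12.4868, lambda_2 = 6.4868
The function is not concave.

0


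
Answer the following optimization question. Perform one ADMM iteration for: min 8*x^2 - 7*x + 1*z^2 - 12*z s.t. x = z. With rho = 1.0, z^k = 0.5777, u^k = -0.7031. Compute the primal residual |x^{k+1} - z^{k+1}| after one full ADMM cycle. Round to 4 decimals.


ADMM iteration with rho = 1.0, z^k = 0.5777, u^k = -0.7031
Step 1: x-update.
Minimize 8*x^2 - 7*x + (1.0/2)*(x - 0.5777 - 0.7031)^2
FOC: (2*8 + 1.0)*x = 7 + 1.0*(0.5777 + 0.7031)
x^{k+1} = 0.4871
Step 2: z-update.
Minimize 1*z^2 - 12*z + (1.0/2)*(0.4871 - z - 0.7031)^2
FOC: (2*1 + 1.0)*z = 12 + 1.0*(0.4871 - 0.7031)
z^{k+1} = 3.928
Step 3: u-update.
u^{k+1} = -0.7031 + 0.4871 - 3.928 = -4.144
Step 4: Primal residual = |0.4871 - 3.928| = 3.4409


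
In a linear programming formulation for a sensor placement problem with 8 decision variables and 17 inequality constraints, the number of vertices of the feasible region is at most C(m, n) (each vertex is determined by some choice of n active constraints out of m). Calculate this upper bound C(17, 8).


Each vertex corresponds to some choice of n active constraints out of m, so the number of vertices is at most C(m, n) = m! / (n!(m-n)!).
m = 17, n = 8
Numerator: 17 * 16 * 15 * 14 * 13 * 12 * 11 * 10
Denominator: 8! = 40320
C(17, 8) = 24310


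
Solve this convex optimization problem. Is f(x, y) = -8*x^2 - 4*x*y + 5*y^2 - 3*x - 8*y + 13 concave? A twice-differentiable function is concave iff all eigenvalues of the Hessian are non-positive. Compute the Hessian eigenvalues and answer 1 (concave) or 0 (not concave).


The Hessian of f(x,y) = -8*x^2 - 4*x*y + 5*y^2 - 3*x - 8*y + 13 is:
H = [[-16, -4], [-4, 10]]
Trace = -16 + 10 = -6
Determinant = -16*10 - (-4)^2 = -176
Discriminant = (-6)^2 - 4*-176 = 740.0
Eigenvalues: lambda_1 = -16.6015, lambda_2 = 10.6015
The function is not concave.

0


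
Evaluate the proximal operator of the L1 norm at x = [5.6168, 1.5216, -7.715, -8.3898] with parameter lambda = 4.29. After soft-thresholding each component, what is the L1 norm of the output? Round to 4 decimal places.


Soft-thresholding with lambda = 4.29:
prox(5.6168) = sign(5.6168)*max(|5.6168| - 4.29, 0) = 1.3268
prox(1.5216) = sign(1.5216)*max(|1.5216| - 4.29, 0) = 0.0
prox(-7.715) = sign(-7.715)*max(|-7.715| - 4.29, 0) = -3.425
prox(-8.3898) = sign(-8.3898)*max(|-8.3898| - 4.29, 0) = -4.0998
prox(x) = [1.3268, 0.0, -3.425, -4.0998]
||prox(x)||_1 = 1.3268 + 0.0 + 3.425 + 4.0998 = 8.8516


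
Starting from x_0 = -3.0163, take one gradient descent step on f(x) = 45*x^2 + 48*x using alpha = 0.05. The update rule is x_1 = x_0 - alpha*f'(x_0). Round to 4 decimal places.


We compute the gradient at x_0 and apply the update.
f'(x) = 90*x + 48
f'(-3.0163) = 90*-3.0163 + 48 = -223.467
x_1 = -3.0163 - 0.05*-223.467 = 8.1571


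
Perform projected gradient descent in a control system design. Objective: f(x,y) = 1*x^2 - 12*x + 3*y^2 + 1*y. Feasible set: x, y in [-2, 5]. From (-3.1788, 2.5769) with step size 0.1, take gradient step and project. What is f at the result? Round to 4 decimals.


Step 1: Compute gradient at (-3.1788, 2.5769).
grad_x = 2*1*-3.1788 - 12 = -18.3576
grad_y = 2*3*2.5769 + 1 = 16.4614
Step 2: Gradient step.
x_raw = -3.1788 - 0.1*-18.3576 = -1.343
y_raw = 2.5769 - 0.1*16.4614 = 0.9308
Step 3: Project onto [-2, 5].
x_proj = clip(-1.343) = -1.343
y_proj = clip(0.9308) = 0.9308
Step 4: Evaluate f.
f(-1.343, 0.9308) = 21.4499


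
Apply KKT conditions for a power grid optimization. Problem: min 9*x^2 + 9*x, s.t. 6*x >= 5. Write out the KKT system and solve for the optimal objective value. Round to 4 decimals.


Step 1: Try lambda = 0 (constraint inactive).
x_unc = -9/(2*9) = -0.5
Check: 6*-0.5 = -3.0 < 5 -- violated!
Step 2: Constraint must be active: 6*x = 5
x* = 5/6 = 0.8333 (rounded; the exact value 5/6 is used below)
lambda = (2*9*(5/6) + 9)/6 = 4.0
Step 3: Compute optimal value.
f(x*) = 9*(5/6)^2 + 9*(5/6) = 13.75


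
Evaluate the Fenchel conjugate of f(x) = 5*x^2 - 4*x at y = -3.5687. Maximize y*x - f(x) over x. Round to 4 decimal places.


f*(y) = sup_x {y*x - a*x^2 - b*x} = sup_x {(y-b)*x - a*x^2}
FOC: (y - b) - 2a*x = 0 => x* = (y - b)/(2a)
x* = (-3.5687 + 4)/(2*5) = 0.0431
f*(-3.5687) = (y-b)^2/(4a) = (-3.5687 + 4)^2/(4*5)
= 0.186/20 = 0.0093


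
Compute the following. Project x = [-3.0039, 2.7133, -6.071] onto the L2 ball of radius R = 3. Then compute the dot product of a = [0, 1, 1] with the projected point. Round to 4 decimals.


Step 1: Compute ||x|| (intermediates to 6 decimals).
||x|| = sqrt((-3.0039)^2 + 2.7133^2 + (-6.071)^2) = 7.296743
Step 2: Project.
Since ||x|| > R, scale = R/||x|| = 3/7.296743 = 0.411142, proj(x) = scale * x
proj(x) = [-1.235029, 1.115552, -2.496043]
Step 3: Dot product.
a^T * proj(x) = 0*(-1.235029) + 1*1.115552 + 1*(-2.496043) = -1.3805


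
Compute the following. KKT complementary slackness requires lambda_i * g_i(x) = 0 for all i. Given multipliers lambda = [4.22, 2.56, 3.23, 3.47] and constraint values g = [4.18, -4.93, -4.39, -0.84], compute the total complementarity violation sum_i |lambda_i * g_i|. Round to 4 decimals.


KKT complementary slackness check:
lambda_1 * g_1 = 4.22 * 4.18 = 17.6396
lambda_2 * g_2 = 2.56 * -4.93 = -12.6208
lambda_3 * g_3 = 3.23 * -4.39 = -14.1797
lambda_4 * g_4 = 3.47 * -0.84 = -2.9148
Total violation = 17.6396 + 12.6208 + 14.1797 + 2.9148 = 47.3549


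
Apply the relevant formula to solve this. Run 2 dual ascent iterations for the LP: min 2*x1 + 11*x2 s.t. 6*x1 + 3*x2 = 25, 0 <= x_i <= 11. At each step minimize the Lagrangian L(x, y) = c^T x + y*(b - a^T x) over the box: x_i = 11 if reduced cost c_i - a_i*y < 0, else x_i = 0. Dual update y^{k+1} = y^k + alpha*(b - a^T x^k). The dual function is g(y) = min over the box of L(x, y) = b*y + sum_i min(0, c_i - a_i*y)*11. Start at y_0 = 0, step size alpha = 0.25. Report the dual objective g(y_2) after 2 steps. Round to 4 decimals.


Dual ascent for LP: min 2*x1 + 11*x2, 6*x1 + 3*x2 = 25, 0 <= x_i <= 11
Step 1: y^k = 0.0, reduced costs: (2.0, 11.0)
  x^k = (0.0, 0.0), subgradient = b - a^T x = 25.0
  y^{k+1} = 0.0 + 0.25*25.0 = 6.25
Step 2: y^k = 6.25, reduced costs: (-35.5, -7.75)
  x^k = (11.0, 11.0), subgradient = b - a^T x = -74.0
  y^{k+1} = 6.25 + 0.25*-74.0 = -12.25
Dual objective at y_2 = -12.25: reduced costs (75.5, 47.75), box minimizer x = (0.0, 0.0)
g(y_2) = b*y + (c1 - a1*y)*x1 + (c2 - a2*y)*x2 = 25*(-12.25) + 75.5*0.0 + 47.75*0.0 = -306.25 + 0.0 + 0.0 = -306.25


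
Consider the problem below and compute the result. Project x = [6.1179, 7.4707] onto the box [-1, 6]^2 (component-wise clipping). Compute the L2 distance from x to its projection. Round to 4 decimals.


Project each component onto [-1, 6].
clip(6.1179) = 6.0, clip(7.4707) = 6.0
Projection = [6.0, 6.0]
Squared diffs: [0.0139, 2.163]
Distance = sqrt(2.1769) = 1.4754


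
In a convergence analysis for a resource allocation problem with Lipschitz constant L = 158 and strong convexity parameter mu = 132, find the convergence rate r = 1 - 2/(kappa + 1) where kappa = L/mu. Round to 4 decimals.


Step 1: Compute the condition number.
kappa = L/mu = 158/132 = 1.197
Step 2: Compute the convergence rate.
r = 1 - 2/(kappa + 1) = 1 - 2*mu/(L + mu) = (L - mu)/(L + mu) = 26/290 = 0.0897


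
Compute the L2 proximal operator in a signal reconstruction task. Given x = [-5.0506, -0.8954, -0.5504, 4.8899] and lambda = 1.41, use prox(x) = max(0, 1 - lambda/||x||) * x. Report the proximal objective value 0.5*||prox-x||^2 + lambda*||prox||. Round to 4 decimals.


Step 1: Compute ||x||.
||x|| = 7.108
Step 2: Compute scaling factor.
scale = max(0, 1 - 1.41/7.108) = 0.8016
Step 3: prox(x) = [-4.0487, -0.7178, -0.4412, 3.9199]
||prox(x)|| = 5.698
Step 4: Proximal objective.
0.5*||prox-x||^2 = 0.9941
lambda*||prox|| = 8.0342
Total = 9.0283


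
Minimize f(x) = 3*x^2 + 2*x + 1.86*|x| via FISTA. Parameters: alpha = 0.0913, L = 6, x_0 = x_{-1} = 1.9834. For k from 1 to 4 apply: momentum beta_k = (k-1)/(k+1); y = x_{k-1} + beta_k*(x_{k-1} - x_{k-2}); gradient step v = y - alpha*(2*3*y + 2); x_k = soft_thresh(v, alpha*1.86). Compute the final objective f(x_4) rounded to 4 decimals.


FISTA on f(x) = 3*x^2 + 2*x + 1.86*|x|
L = 6, alpha = 0.0913
Iteration 1: beta = 0.0, y = 1.9834 + 0.0*(1.9834 - 1.9834) = 1.9834
  grad(y) = 13.9004, v = y - alpha*grad = 0.7143
  prox(v) = soft_thresh(0.7143, 0.1698) = 0.5445
Iteration 2: beta = 0.3333, y = 0.5445 + 0.3333*(0.5445 - 1.9834) = 0.0648
  grad(y) = 2.389, v = y - alpha*grad = -0.1533
  prox(v) = soft_thresh(-0.1533, 0.1698) = 0.0
Iteration 3: beta = 0.5, y = 0.0 + 0.5*(0.0 - 0.5445) = -0.2722
  grad(y) = 0.3666, v = y - alpha*grad = -0.3057
  prox(v) = soft_thresh(-0.3057, 0.1698) = -0.1359
Iteration 4: beta = 0.6, y = -0.1359 + 0.6*(-0.1359 - 0.0) = -0.2174
  grad(y) = 0.6955, v = y - alpha*grad = -0.2809
  prox(v) = soft_thresh(-0.2809, 0.1698) = -0.1111
f(x_4) = 3*(-0.1111)^2 + 2*(-0.1111) + 1.86*|-0.1111| = 0.0215


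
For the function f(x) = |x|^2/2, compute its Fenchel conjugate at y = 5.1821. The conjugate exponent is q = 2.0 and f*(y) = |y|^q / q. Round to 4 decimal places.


The conjugate exponent q satisfies 1/p + 1/q = 1.
p = 2, so q = 2/(2 - 1) = 2.0
|y|^q = 5.1821^2.0 = 26.8542
f*(5.1821) = 26.8542 / 2.0 = 13.4271


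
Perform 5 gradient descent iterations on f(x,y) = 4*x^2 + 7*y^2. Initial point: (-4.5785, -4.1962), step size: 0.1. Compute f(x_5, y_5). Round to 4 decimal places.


Gradient descent on f(x,y) = 4*x^2 + 7*y^2.
Starting point: (-4.5785, -4.1962), alpha = 0.1
Step 1: grad_x = 2*4*-4.5785 = -36.628, grad_y = 2*7*-4.1962 = -58.7468
  x_1 = -4.5785 - 0.1*-36.628 = -0.9157
  y_1 = -4.1962 - 0.1*-58.7468 = 1.6785
Step 2: grad_x = 2*4*-0.9157 = -7.3256, grad_y = 2*7*1.6785 = 23.4987
  x_2 = -0.9157 - 0.1*-7.3256 = -0.1831
  y_2 = 1.6785 - 0.1*23.4987 = -0.6714
Step 3: grad_x = 2*4*-0.1831 = -1.4651, grad_y = 2*7*-0.6714 = -9.3995
  x_3 = -0.1831 - 0.1*-1.4651 = -0.0366
  y_3 = -0.6714 - 0.1*-9.3995 = 0.2686
Step 4: grad_x = 2*4*-0.0366 = -0.293, grad_y = 2*7*0.2686 = 3.7598
  x_4 = -0.0366 - 0.1*-0.293 = -0.0073
  y_4 = 0.2686 - 0.1*3.7598 = -0.1074
Step 5: grad_x = 2*4*-0.0073 = -0.0586, grad_y = 2*7*-0.1074 = -1.5039
  x_5 = -0.0073 - 0.1*-0.0586 = -0.0015
  y_5 = -0.1074 - 0.1*-1.5039 = 0.043
f(-0.0015, 0.043) = 4*(-0.0015)^2 + 7*0.043^2 = 0.0129


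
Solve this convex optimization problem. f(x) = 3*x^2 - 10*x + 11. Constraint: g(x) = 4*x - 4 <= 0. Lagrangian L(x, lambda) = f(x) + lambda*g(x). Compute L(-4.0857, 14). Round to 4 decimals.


Step 1: Evaluate f(x).
f(-4.0857) = 3*(-4.0857)^2 - 10*(-4.0857) + 11 = 101.9358
Step 2: Evaluate g(x).
g(-4.0857) = 4*-4.0857 - 4 = -20.3428
Step 3: Compute Lagrangian.
L = 101.9358 + 14*-20.3428 = -182.8634


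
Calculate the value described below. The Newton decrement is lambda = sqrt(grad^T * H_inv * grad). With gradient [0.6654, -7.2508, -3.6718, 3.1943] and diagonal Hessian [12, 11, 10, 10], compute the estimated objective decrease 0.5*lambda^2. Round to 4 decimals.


Step 1: H is diagonal, so H^(-1) * g = [0.0555, -0.6592, -0.3672, 0.3194].
Step 2: g^T H^(-1) g = sum_i g_i^2 / H_ii
  = (0.6654)^2/12 + (-7.2508)^2/11 + (-3.6718)^2/10 + (3.1943)^2/10
  = 0.0369 + 4.7795 + 1.3482 + 1.0204 = 7.1849
Step 3: Objective decrease = 0.5 * g^T H^(-1) g = 3.5925


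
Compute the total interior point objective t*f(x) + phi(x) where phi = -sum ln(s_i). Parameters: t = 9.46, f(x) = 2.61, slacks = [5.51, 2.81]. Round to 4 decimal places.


Step 1: Compute log-barrier.
ln values: [1.7066, 1.0332]
phi = -(1.7066 + 1.0332) = -2.7397
Step 2: Compute augmented objective.
t*f(x) = 9.46*2.61 = 24.6906
Total = 24.6906 - 2.7397 = 21.9509


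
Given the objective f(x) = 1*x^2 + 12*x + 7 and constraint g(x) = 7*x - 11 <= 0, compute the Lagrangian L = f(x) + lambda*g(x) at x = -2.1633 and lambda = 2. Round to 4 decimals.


Step 1: Evaluate f(x).
f(-2.1633) = 1*(-2.1633)^2 + 12*(-2.1633) + 7 = -14.2797
Step 2: Evaluate g(x).
g(-2.1633) = 7*-2.1633 - 11 = -26.1431
Step 3: Compute Lagrangian.
L = -14.2797 + 2*-26.1431 = -66.5659


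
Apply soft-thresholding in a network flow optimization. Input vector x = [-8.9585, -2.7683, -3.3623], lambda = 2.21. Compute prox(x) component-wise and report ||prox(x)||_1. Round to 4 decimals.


Soft-thresholding with lambda = 2.21:
prox(-8.9585) = sign(-8.9585)*max(|-8.9585| - 2.21, 0) = -6.7485
prox(-2.7683) = sign(-2.7683)*max(|-2.7683| - 2.21, 0) = -0.5583
prox(-3.3623) = sign(-3.3623)*max(|-3.3623| - 2.21, 0) = -1.1523
prox(x) = [-6.7485, -0.5583, -1.1523]
||prox(x)||_1 = 6.7485 + 0.5583 + 1.1523 = 8.4591


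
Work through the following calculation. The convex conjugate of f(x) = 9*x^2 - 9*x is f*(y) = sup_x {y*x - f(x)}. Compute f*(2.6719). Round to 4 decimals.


f*(y) = sup_x {y*x - a*x^2 - b*x} = sup_x {(y-b)*x - a*x^2}
FOC: (y - b) - 2a*x = 0 => x* = (y - b)/(2a)
x* = (2.6719 + 9)/(2*9) = 0.6484
f*(2.6719) = (y-b)^2/(4a) = (2.6719 + 9)^2/(4*9)
= 136.2332/36 = 3.7843


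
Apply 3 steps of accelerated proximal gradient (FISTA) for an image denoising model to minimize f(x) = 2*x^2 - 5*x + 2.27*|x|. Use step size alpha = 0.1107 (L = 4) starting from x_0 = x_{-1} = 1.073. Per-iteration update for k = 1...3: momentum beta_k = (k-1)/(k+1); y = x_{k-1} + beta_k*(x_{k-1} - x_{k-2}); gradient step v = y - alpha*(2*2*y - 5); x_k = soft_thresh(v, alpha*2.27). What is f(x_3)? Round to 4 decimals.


FISTA on f(x) = 2*x^2 - 5*x + 2.27*|x|
L = 4, alpha = 0.1107
Iteration 1: beta = 0.0, y = 1.073 + 0.0*(1.073 - 1.073) = 1.073
  grad(y) = -0.708, v = y - alpha*grad = 1.1514
  prox(v) = soft_thresh(1.1514, 0.2513) = 0.9001
Iteration 2: beta = 0.3333, y = 0.9001 + 0.3333*(0.9001 - 1.073) = 0.8424
  grad(y) = -1.6302, v = y - alpha*grad = 1.0229
  prox(v) = soft_thresh(1.0229, 0.2513) = 0.7716
Iteration 3: beta = 0.5, y = 0.7716 + 0.5*(0.7716 - 0.9001) = 0.7074
  grad(y) = -2.1704, v = y - alpha*grad = 0.9477
  prox(v) = soft_thresh(0.9477, 0.2513) = 0.6964
f(x_3) = 2*0.6964^2 - 5*0.6964 + 2.27*|0.6964| = -0.9312


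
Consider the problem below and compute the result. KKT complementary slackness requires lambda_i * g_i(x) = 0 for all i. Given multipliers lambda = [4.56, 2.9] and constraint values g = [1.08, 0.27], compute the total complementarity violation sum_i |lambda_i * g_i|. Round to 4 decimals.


KKT complementary slackness check:
lambda_1 * g_1 = 4.56 * 1.08 = 4.9248
lambda_2 * g_2 = 2.9 * 0.27 = 0.783
Total violation = 4.9248 + 0.783 = 5.7078


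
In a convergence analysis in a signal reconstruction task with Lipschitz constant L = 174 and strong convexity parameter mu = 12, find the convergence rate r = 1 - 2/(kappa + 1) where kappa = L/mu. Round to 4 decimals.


Step 1: Compute the condition number.
kappa = L/mu = 174/12 = 14.5
Step 2: Compute the convergence rate.
r = 1 - 2/(kappa + 1) = 1 - 2*mu/(L + mu) = (L - mu)/(L + mu) = 162/186 = 0.871


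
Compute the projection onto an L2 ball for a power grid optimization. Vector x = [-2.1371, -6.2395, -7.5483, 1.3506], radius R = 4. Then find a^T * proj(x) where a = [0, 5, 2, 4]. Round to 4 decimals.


Step 1: Compute ||x|| (intermediates to 6 decimals).
||x|| = sqrt((-2.1371)^2 + (-6.2395)^2 + (-7.5483)^2 + 1.3506^2) = 10.114322
Step 2: Project.
Since ||x|| > R, scale = R/||x|| = 4/10.114322 = 0.395479, proj(x) = scale * x
proj(x) = [-0.845178, -2.467591, -2.985194, 0.534134]
Step 3: Dot product.
a^T * proj(x) = 0*(-0.845178) + 5*(-2.467591) + 2*(-2.985194) + 4*0.534134 = -16.1718


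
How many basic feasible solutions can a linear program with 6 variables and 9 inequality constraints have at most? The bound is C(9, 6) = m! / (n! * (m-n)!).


Each vertex corresponds to some choice of n active constraints out of m, so the number of vertices is at most C(m, n) = m! / (n!(m-n)!).
m = 9, n = 6
Numerator: 9 * 8 * 7 * 6 * 5 * 4
Denominator: 6! = 720
C(9, 6) = 84


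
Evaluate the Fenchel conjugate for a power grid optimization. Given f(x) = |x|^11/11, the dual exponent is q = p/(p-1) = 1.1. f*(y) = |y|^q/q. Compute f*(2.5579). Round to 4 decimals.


The conjugate exponent q satisfies 1/p + 1/q = 1.
p = 11, so q = 11/(11 - 1) = 1.1
|y|^q = 2.5579^1.1 = 2.8098
f*(2.5579) = 2.8098 / 1.1 = 2.5543


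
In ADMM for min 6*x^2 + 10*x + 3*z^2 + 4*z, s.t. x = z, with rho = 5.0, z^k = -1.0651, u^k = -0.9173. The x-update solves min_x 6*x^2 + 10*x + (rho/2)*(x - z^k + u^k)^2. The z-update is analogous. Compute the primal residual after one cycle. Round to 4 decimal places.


ADMM iteration with rho = 5.0, z^k = -1.0651, u^k = -0.9173
Step 1: x-update.
Minimize 6*x^2 + 10*x + (5.0/2)*(x + 1.0651 - 0.9173)^2
FOC: (2*6 + 5.0)*x = -10 + 5.0*(-1.0651 + 0.9173)
x^{k+1} = -0.6317
Step 2: z-update.
Minimize 3*z^2 + 4*z + (5.0/2)*(-0.6317 - z - 0.9173)^2
FOC: (2*3 + 5.0)*z = -4 + 5.0*(-0.6317 - 0.9173)
z^{k+1} = -1.0677
Step 3: u-update.
u^{k+1} = -0.9173 - 0.6317 + 1.0677 = -0.4813
Step 4: Primal residual = |-0.6317 + 1.0677| = 0.436


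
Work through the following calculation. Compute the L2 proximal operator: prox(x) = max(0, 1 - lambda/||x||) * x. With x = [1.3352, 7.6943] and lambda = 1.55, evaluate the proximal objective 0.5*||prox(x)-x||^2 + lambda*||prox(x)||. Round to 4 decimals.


Step 1: Compute ||x||.
||x|| = 7.8093
Step 2: Compute scaling factor.
scale = max(0, 1 - 1.55/7.8093) = 0.8015
Step 3: prox(x) = [1.0702, 6.1671]
||prox(x)|| = 6.2593
Step 4: Proximal objective.
0.5*||prox-x||^2 = 1.2013
lambda*||prox|| = 9.7019
Total = 10.9031


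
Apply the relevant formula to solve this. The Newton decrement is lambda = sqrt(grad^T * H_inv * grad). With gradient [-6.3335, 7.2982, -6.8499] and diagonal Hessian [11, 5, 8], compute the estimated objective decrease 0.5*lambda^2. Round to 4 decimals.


Step 1: H is diagonal, so H^(-1) * g = [-0.5758, 1.4596, -0.8562].
Step 2: g^T H^(-1) g = sum_i g_i^2 / H_ii
  = (-6.3335)^2/11 + (7.2982)^2/5 + (-6.8499)^2/8
  = 3.6467 + 10.6527 + 5.8651 = 20.1645
Step 3: Objective decrease = 0.5 * g^T H^(-1) g = 10.0823


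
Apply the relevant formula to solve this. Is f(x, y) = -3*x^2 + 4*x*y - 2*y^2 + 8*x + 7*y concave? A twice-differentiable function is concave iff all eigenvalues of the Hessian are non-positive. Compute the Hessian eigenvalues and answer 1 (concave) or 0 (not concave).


The Hessian of f(x,y) = -3*x^2 + 4*x*y - 2*y^2 + 8*x + 7*y is:
H = [[-6, 4], [4, -4]]
Trace = -6 - 4 = -10
Determinant = -6*-4 - (4)^2 = 8
Discriminant = (-10)^2 - 4*8 = 68.0
Eigenvalues: lambda_1 = -9.1231, lambda_2 = -0.8769
The function is concave.

1


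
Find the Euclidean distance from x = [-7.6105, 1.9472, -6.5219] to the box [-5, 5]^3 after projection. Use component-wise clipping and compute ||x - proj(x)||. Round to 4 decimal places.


Project each component onto [-5, 5].
clip(-7.6105) = -5.0, clip(1.9472) = 1.9472, clip(-6.5219) = -5.0
Projection = [-5.0, 1.9472, -5.0]
Squared diffs: [6.8147, 0.0, 2.3162]
Distance = sqrt(9.1309) = 3.0217


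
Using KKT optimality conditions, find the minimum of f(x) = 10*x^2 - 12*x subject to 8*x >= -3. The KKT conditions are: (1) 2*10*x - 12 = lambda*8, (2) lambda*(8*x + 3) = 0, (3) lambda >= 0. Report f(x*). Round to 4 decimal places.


Step 1: Try lambda = 0 (constraint inactive).
Stationarity: 2*10*x - 12 = 0
x* = 12/(2*10) = 0.6
Check constraint: 8*0.6 = 4.8 >= -3 -- satisfied.
Step 2: Compute optimal value.
f(x*) = 10*0.6^2 - 12*0.6 = -3.6


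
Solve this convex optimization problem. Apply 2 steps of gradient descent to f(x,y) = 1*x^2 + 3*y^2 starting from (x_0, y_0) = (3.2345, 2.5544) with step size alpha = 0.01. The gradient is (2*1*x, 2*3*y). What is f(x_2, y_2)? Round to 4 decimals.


Gradient descent on f(x,y) = 1*x^2 + 3*y^2.
Starting point: (3.2345, 2.5544), alpha = 0.01
Step 1: grad_x = 2*1*3.2345 = 6.469, grad_y = 2*3*2.5544 = 15.3264
  x_1 = 3.2345 - 0.01*6.469 = 3.1698
  y_1 = 2.5544 - 0.01*15.3264 = 2.4011
Step 2: grad_x = 2*1*3.1698 = 6.3396, grad_y = 2*3*2.4011 = 14.4068
  x_2 = 3.1698 - 0.01*6.3396 = 3.1064
  y_2 = 2.4011 - 0.01*14.4068 = 2.2571
f(3.1064, 2.2571) = 1*3.1064^2 + 3*2.2571^2 = 24.9329


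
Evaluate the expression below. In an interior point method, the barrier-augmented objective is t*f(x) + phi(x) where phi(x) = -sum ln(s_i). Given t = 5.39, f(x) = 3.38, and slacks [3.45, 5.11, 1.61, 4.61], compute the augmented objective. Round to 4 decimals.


Step 1: Compute log-barrier.
ln values: [1.2384, 1.6312, 0.4762, 1.5282]
phi = -(1.2384 + 1.6312 + 0.4762 + 1.5282) = -4.874
Step 2: Compute augmented objective.
t*f(x) = 5.39*3.38 = 18.2182
Total = 18.2182 - 4.874 = 13.3442


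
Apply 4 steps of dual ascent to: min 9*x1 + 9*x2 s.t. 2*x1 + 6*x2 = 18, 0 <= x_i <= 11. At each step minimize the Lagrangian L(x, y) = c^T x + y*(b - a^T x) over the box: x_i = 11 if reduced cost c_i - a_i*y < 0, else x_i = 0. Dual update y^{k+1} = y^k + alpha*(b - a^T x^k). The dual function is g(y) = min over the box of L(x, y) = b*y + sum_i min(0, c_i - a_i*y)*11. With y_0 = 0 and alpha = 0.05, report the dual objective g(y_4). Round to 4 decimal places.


Dual ascent for LP: min 9*x1 + 9*x2, 2*x1 + 6*x2 = 18, 0 <= x_i <= 11
Step 1: y^k = 0.0, reduced costs: (9.0, 9.0)
  x^k = (0.0, 0.0), subgradient = b - a^T x = 18.0
  y^{k+1} = 0.0 + 0.05*18.0 = 0.9
Step 2: y^k = 0.9, reduced costs: (7.2, 3.6)
  x^k = (0.0, 0.0), subgradient = b - a^T x = 18.0
  y^{k+1} = 0.9 + 0.05*18.0 = 1.8
Step 3: y^k = 1.8, reduced costs: (5.4, -1.8)
  x^k = (0.0, 11.0), subgradient = b - a^T x = -48.0
  y^{k+1} = 1.8 + 0.05*-48.0 = -0.6
Step 4: y^k = -0.6, reduced costs: (10.2, 12.6)
  x^k = (0.0, 0.0), subgradient = b - a^T x = 18.0
  y^{k+1} = -0.6 + 0.05*18.0 = 0.3
Dual objective at y_4 = 0.3: reduced costs (8.4, 7.2), box minimizer x = (0.0, 0.0)
g(y_4) = b*y + (c1 - a1*y)*x1 + (c2 - a2*y)*x2 = 18*0.3 + 8.4*0.0 + 7.2*0.0 = 5.4 + 0.0 + 0.0 = 5.4


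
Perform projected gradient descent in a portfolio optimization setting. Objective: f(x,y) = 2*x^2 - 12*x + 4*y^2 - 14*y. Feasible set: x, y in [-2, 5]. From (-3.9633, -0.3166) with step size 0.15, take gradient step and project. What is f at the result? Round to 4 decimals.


Step 1: Compute gradient at (-3.9633, -0.3166).
grad_x = 2*2*-3.9633 - 12 = -27.8532
grad_y = 2*4*-0.3166 - 14 = -16.5328
Step 2: Gradient step.
x_raw = -3.9633 - 0.15*-27.8532 = 0.2147
y_raw = -0.3166 - 0.15*-16.5328 = 2.1633
Step 3: Project onto [-2, 5].
x_proj = clip(0.2147) = 0.2147
y_proj = clip(2.1633) = 2.1633
Step 4: Evaluate f.
f(0.2147, 2.1633) = -14.0507


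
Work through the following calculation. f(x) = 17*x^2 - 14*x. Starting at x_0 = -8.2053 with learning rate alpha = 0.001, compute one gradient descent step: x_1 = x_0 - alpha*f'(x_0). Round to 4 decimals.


We compute the gradient at x_0 and apply the update.
f'(x) = 34*x - 14
f'(-8.2053) = 34*-8.2053 - 14 = -292.9802
x_1 = -8.2053 - 0.001*-292.9802 = -7.9123


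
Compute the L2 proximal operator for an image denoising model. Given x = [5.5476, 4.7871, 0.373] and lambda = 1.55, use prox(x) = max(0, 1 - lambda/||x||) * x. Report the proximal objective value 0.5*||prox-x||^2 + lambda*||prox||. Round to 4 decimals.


Step 1: Compute ||x||.
||x|| = 7.337
Step 2: Compute scaling factor.
scale = max(0, 1 - 1.55/7.337) = 0.7887
Step 3: prox(x) = [4.3756, 3.7758, 0.2942]
||prox(x)|| = 5.787
Step 4: Proximal objective.
0.5*||prox-x||^2 = 1.2013
lambda*||prox|| = 8.9699
Total = 10.1711


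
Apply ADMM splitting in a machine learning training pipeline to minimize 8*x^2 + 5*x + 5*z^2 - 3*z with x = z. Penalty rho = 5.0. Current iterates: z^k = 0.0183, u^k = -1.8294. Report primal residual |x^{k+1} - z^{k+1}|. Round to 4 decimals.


ADMM iteration with rho = 5.0, z^k = 0.0183, u^k = -1.8294
Step 1: x-update.
Minimize 8*x^2 + 5*x + (5.0/2)*(x - 0.0183 - 1.8294)^2
FOC: (2*8 + 5.0)*x = -5 + 5.0*(0.0183 + 1.8294)
x^{k+1} = 0.2018
Step 2: z-update.
Minimize 5*z^2 - 3*z + (5.0/2)*(0.2018 - z - 1.8294)^2
FOC: (2*5 + 5.0)*z = 3 + 5.0*(0.2018 - 1.8294)
z^{k+1} = -0.3425
Step 3: u-update.
u^{k+1} = -1.8294 + 0.2018 + 0.3425 = -1.285
Step 4: Primal residual = |0.2018 + 0.3425| = 0.5444


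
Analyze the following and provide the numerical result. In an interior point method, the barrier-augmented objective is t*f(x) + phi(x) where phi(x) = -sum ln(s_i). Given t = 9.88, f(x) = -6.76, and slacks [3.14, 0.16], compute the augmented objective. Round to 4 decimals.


Step 1: Compute log-barrier.
ln values: [1.1442, -1.8326]
phi = -(1.1442 - 1.8326) = 0.6884
Step 2: Compute augmented objective.
t*f(x) = 9.88*-6.76 = -66.7888
Total = -66.7888 + 0.6884 = -66.1004


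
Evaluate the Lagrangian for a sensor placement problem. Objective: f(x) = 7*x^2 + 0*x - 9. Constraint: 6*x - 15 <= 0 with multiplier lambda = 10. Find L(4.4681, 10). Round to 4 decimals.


Step 1: Evaluate f(x).
f(4.4681) = 7*4.4681^2 + 0*4.4681 - 9 = 130.7474
Step 2: Evaluate g(x).
g(4.4681) = 6*4.4681 - 15 = 11.8086
Step 3: Compute Lagrangian.
L = 130.7474 + 10*11.8086 = 248.8334


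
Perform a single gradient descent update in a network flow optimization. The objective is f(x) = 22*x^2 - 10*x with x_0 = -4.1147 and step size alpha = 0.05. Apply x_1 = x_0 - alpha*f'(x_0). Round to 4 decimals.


We compute the gradient at x_0 and apply the update.
f'(x) = 44*x - 10
f'(-4.1147) = 44*-4.1147 - 10 = -191.0468
x_1 = -4.1147 - 0.05*-191.0468 = 5.4376


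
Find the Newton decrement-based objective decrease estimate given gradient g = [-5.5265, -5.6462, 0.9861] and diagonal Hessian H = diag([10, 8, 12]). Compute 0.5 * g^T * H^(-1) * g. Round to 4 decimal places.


Step 1: H is diagonal, so H^(-1) * g = [-0.5527, -0.7058, 0.0822].
Step 2: g^T H^(-1) g = sum_i g_i^2 / H_ii
  = (-5.5265)^2/10 + (-5.6462)^2/8 + (0.9861)^2/12
  = 3.0542 + 3.9849 + 0.081 = 7.1202
Step 3: Objective decrease = 0.5 * g^T H^(-1) g = 3.5601


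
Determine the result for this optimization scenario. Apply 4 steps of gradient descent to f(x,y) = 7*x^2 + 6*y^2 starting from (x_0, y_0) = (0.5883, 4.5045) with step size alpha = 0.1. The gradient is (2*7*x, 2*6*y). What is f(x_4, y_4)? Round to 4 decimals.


Gradient descent on f(x,y) = 7*x^2 + 6*y^2.
Starting point: (0.5883, 4.5045), alpha = 0.1
Step 1: grad_x = 2*7*0.5883 = 8.2362, grad_y = 2*6*4.5045 = 54.054
  x_1 = 0.5883 - 0.1*8.2362 = -0.2353
  y_1 = 4.5045 - 0.1*54.054 = -0.9009
Step 2: grad_x = 2*7*-0.2353 = -3.2945, grad_y = 2*6*-0.9009 = -10.8108
  x_2 = -0.2353 - 0.1*-3.2945 = 0.0941
  y_2 = -0.9009 - 0.1*-10.8108 = 0.1802
Step 3: grad_x = 2*7*0.0941 = 1.3178, grad_y = 2*6*0.1802 = 2.1622
  x_3 = 0.0941 - 0.1*1.3178 = -0.0377
  y_3 = 0.1802 - 0.1*2.1622 = -0.036
Step 4: grad_x = 2*7*-0.0377 = -0.5271, grad_y = 2*6*-0.036 = -0.4324
  x_4 = -0.0377 - 0.1*-0.5271 = 0.0151
  y_4 = -0.036 - 0.1*-0.4324 = 0.0072
f(0.0151, 0.0072) = 7*0.0151^2 + 6*0.0072^2 = 0.0019


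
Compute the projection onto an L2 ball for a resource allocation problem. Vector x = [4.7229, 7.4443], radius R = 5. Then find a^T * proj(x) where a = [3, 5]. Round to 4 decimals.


Step 1: Compute ||x|| (intermediates to 6 decimals).
||x|| = sqrt(4.7229^2 + 7.4443^2) = 8.816087
Step 2: Project.
Since ||x|| > R, scale = R/||x|| = 5/8.816087 = 0.567145, proj(x) = scale * x
proj(x) = [2.678569, 4.221998]
Step 3: Dot product.
a^T * proj(x) = 3*2.678569 + 5*4.221998 = 29.1457


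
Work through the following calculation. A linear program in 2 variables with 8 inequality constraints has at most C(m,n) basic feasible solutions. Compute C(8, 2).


Each vertex corresponds to some choice of n active constraints out of m, so the number of vertices is at most C(m, n) = m! / (n!(m-n)!).
m = 8, n = 2
Numerator: 8 * 7
Denominator: 2! = 2
C(8, 2) = 28


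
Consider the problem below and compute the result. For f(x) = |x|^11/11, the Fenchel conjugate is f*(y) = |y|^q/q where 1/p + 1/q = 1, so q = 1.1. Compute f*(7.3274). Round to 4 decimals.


The conjugate exponent q satisfies 1/p + 1/q = 1.
p = 11, so q = 11/(11 - 1) = 1.1
|y|^q = 7.3274^1.1 = 8.9422
f*(7.3274) = 8.9422 / 1.1 = 8.1293


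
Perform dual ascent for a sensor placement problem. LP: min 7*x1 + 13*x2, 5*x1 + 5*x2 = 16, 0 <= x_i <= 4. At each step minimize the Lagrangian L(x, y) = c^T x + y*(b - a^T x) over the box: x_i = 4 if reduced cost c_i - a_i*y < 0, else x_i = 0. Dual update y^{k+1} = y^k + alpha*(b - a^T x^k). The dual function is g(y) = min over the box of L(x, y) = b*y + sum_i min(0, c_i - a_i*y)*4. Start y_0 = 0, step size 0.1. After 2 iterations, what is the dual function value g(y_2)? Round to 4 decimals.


Dual ascent for LP: min 7*x1 + 13*x2, 5*x1 + 5*x2 = 16, 0 <= x_i <= 4
Step 1: y^k = 0.0, reduced costs: (7.0, 13.0)
  x^k = (0.0, 0.0), subgradient = b - a^T x = 16.0
  y^{k+1} = 0.0 + 0.1*16.0 = 1.6
Step 2: y^k = 1.6, reduced costs: (-1.0, 5.0)
  x^k = (4.0, 0.0), subgradient = b - a^T x = -4.0
  y^{k+1} = 1.6 + 0.1*-4.0 = 1.2
Dual objective at y_2 = 1.2: reduced costs (1.0, 7.0), box minimizer x = (0.0, 0.0)
g(y_2) = b*y + (c1 - a1*y)*x1 + (c2 - a2*y)*x2 = 16*1.2 + 1.0*0.0 + 7.0*0.0 = 19.2 + 0.0 + 0.0 = 19.2


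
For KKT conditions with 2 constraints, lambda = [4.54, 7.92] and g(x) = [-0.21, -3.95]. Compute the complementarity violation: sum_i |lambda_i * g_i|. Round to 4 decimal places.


KKT complementary slackness check:
lambda_1 * g_1 = 4.54 * -0.21 = -0.9534
lambda_2 * g_2 = 7.92 * -3.95 = -31.284
Total violation = 0.9534 + 31.284 = 32.2374


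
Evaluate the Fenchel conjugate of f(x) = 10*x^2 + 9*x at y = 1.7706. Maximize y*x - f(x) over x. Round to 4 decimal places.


f*(y) = sup_x {y*x - a*x^2 - b*x} = sup_x {(y-b)*x - a*x^2}
FOC: (y - b) - 2a*x = 0 => x* = (y - b)/(2a)
x* = (1.7706 - 9)/(2*10) = -0.3615
f*(1.7706) = (y-b)^2/(4a) = (1.7706 - 9)^2/(4*10)
= 52.2642/40 = 1.3066


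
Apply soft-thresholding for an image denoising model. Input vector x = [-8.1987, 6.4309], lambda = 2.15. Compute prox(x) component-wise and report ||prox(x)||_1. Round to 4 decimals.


Soft-thresholding with lambda = 2.15:
prox(-8.1987) = sign(-8.1987)*max(|-8.1987| - 2.15, 0) = -6.0487
prox(6.4309) = sign(6.4309)*max(|6.4309| - 2.15, 0) = 4.2809
prox(x) = [-6.0487, 4.2809]
||prox(x)||_1 = 6.0487 + 4.2809 = 10.3296


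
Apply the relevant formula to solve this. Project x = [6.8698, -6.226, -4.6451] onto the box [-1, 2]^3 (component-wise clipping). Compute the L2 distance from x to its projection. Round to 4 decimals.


Project each component onto [-1, 2].
clip(6.8698) = 2.0, clip(-6.226) = -1.0, clip(-4.6451) = -1.0
Projection = [2.0, -1.0, -1.0]
Squared diffs: [23.715, 27.3111, 13.2868]
Distance = sqrt(64.3129) = 8.0195


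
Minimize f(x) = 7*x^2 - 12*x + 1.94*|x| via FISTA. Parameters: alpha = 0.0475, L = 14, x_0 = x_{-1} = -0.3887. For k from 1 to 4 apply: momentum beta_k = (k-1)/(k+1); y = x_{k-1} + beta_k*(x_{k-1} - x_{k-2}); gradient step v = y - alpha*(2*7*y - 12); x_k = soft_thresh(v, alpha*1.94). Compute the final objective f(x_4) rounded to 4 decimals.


FISTA on f(x) = 7*x^2 - 12*x + 1.94*|x|
L = 14, alpha = 0.0475
Iteration 1: beta = 0.0, y = -0.3887 + 0.0*(-0.3887 + 0.3887) = -0.3887
  grad(y) = -17.4418, v = y - alpha*grad = 0.4398
  prox(v) = soft_thresh(0.4398, 0.0922) = 0.3476
Iteration 2: beta = 0.3333, y = 0.3476 + 0.3333*(0.3476 + 0.3887) = 0.5931
  grad(y) = -3.6969, v = y - alpha*grad = 0.7687
  prox(v) = soft_thresh(0.7687, 0.0922) = 0.6765
Iteration 3: beta = 0.5, y = 0.6765 + 0.5*(0.6765 - 0.3476) = 0.841
  grad(y) = -0.2263, v = y - alpha*grad = 0.8517
  prox(v) = soft_thresh(0.8517, 0.0922) = 0.7596
Iteration 4: beta = 0.6, y = 0.7596 + 0.6*(0.7596 - 0.6765) = 0.8094
  grad(y) = -0.6683, v = y - alpha*grad = 0.8412
  prox(v) = soft_thresh(0.8412, 0.0922) = 0.749
f(x_4) = 7*0.749^2 - 12*0.749 + 1.94*|0.749| = -3.6079


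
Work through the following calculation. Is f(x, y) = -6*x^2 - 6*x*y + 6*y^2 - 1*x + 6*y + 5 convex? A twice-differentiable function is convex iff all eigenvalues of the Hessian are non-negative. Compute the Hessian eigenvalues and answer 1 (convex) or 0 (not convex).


The Hessian of f(x,y) = -6*x^2 - 6*x*y + 6*y^2 - 1*x + 6*y + 5 is:
H = [[-12, -6], [-6, 12]]
Trace = -12 + 12 = 0
Determinant = -12*12 - (-6)^2 = -180
Discriminant = (0)^2 - 4*-180 = 720.0
Eigenvalues: lambda_1 = -13.4164, lambda_2 = 13.4164
The function is not convex.

0


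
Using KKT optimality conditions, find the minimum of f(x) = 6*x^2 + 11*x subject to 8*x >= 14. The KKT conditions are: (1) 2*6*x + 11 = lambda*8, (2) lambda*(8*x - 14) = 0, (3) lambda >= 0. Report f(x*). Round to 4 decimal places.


Step 1: Try lambda = 0 (constraint inactive).
x_unc = -11/(2*6) = -0.9167
Check: 8*-0.9167 = -7.3336 < 14 -- violated!
Step 2: Constraint must be active: 8*x = 14
x* = 14/8 = 1.75
lambda = (2*6*1.75 + 11)/8 = 4.0
Step 3: Compute optimal value.
f(x*) = 6*1.75^2 + 11*1.75 = 37.625


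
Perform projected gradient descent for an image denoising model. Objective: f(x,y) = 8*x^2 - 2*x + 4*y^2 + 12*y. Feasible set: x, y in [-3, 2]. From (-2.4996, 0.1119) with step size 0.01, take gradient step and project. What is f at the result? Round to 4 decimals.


Step 1: Compute gradient at (-2.4996, 0.1119).
grad_x = 2*8*-2.4996 - 2 = -41.9936
grad_y = 2*4*0.1119 + 12 = 12.8952
Step 2: Gradient step.
x_raw = -2.4996 - 0.01*-41.9936 = -2.0797
y_raw = 0.1119 - 0.01*12.8952 = -0.0171
Step 3: Project onto [-3, 2].
x_proj = clip(-2.0797) = -2.0797
y_proj = clip(-0.0171) = -0.0171
Step 4: Evaluate f.
f(-2.0797, -0.0171) = 38.5559


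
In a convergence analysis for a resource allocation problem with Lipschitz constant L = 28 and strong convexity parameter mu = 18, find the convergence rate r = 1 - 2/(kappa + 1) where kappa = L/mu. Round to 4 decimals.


Step 1: Compute the condition number.
kappa = L/mu = 28/18 = 1.5556
Step 2: Compute the convergence rate.
r = 1 - 2/(kappa + 1) = 1 - 2*mu/(L + mu) = (L - mu)/(L + mu) = 10/46 = 0.2174


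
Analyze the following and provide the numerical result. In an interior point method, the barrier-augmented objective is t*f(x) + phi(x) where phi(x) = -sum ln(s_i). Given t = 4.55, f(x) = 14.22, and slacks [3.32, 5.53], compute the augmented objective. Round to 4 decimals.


Step 1: Compute log-barrier.
ln values: [1.2, 1.7102]
phi = -(1.2 + 1.7102) = -2.9102
Step 2: Compute augmented objective.
t*f(x) = 4.55*14.22 = 64.701
Total = 64.701 - 2.9102 = 61.7908
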